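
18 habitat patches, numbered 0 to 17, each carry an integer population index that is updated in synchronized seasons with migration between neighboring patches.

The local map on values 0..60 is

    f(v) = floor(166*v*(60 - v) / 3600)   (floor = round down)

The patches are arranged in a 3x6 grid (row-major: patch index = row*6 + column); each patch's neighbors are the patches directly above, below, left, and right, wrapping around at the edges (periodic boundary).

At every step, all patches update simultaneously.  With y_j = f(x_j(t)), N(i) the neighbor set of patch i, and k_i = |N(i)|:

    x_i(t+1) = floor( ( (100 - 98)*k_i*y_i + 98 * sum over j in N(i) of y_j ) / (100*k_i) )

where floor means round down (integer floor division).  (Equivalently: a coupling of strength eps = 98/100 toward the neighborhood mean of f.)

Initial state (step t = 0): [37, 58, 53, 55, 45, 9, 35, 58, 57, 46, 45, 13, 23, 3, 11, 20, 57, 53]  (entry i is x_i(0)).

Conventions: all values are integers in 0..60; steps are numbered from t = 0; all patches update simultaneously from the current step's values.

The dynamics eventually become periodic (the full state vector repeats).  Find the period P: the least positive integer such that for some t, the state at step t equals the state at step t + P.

Simulating step by step:
t=0: [37, 58, 53, 55, 45, 9, 35, 58, 57, 46, 45, 13, 23, 3, 11, 20, 57, 53]
t=1: [26, 16, 12, 27, 18, 28, 27, 14, 18, 21, 23, 27, 26, 18, 16, 18, 28, 23]
t=2: [38, 32, 34, 32, 40, 38, 37, 35, 31, 37, 38, 40, 38, 33, 32, 37, 36, 40]
t=3: [38, 39, 40, 38, 38, 36, 38, 40, 40, 39, 37, 37, 38, 40, 40, 39, 37, 37]
t=4: [38, 36, 36, 37, 38, 38, 37, 36, 36, 37, 38, 38, 37, 36, 36, 37, 38, 38]
t=5: [38, 38, 39, 38, 38, 38, 38, 39, 39, 38, 38, 38, 38, 39, 39, 38, 38, 38]
t=6: [38, 37, 37, 37, 38, 38, 37, 37, 37, 37, 38, 38, 37, 37, 37, 37, 38, 38]
t=7: [38, 38, 39, 38, 38, 38, 38, 39, 39, 38, 38, 38, 38, 39, 39, 38, 38, 38]

Answer: 2
Key observation: The state at step 5, [38, 38, 39, 38, 38, 38, 38, 39, 39, 38, 38, 38, 38, 39, 39, 38, 38, 38], reappears at step 7 — and no state repeats earlier — so the cycle the system enters has period 2.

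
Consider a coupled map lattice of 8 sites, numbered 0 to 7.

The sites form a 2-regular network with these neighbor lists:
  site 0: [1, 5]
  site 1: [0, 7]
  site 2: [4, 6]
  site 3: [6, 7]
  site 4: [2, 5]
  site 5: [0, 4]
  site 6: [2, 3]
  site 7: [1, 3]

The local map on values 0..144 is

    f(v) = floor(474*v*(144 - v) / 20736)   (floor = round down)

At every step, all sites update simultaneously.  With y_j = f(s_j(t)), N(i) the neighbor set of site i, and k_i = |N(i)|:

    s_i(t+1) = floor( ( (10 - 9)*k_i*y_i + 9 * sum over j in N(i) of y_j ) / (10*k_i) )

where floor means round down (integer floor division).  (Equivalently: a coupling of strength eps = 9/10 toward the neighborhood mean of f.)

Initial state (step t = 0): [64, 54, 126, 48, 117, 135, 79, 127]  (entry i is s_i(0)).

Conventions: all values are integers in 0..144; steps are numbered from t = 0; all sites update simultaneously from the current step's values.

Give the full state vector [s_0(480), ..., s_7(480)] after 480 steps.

Answer: [118, 118, 118, 118, 118, 118, 118, 118]
Key observation: The state at step 8, [118, 118, 118, 118, 118, 118, 118, 118], reappears at step 10: the system is in a cycle of period 2 from step 8 on.  Therefore the state at step 480 equals the state at step 8 + ((480 - 8) mod 2) = 8, which is [118, 118, 118, 118, 118, 118, 118, 118].

Derivation:
t=0: [64, 54, 126, 48, 117, 135, 79, 127]
t=1: [73, 85, 90, 85, 42, 87, 81, 102]
t=2: [113, 108, 106, 107, 110, 108, 112, 112]
t=3: [87, 81, 83, 81, 89, 83, 90, 88]
t=4: [115, 112, 111, 111, 114, 112, 115, 115]
t=5: [80, 76, 77, 76, 81, 77, 82, 81]
t=6: [117, 116, 116, 116, 116, 116, 117, 117]
t=7: [73, 72, 73, 72, 74, 73, 73, 73]
t=8: [118, 118, 118, 118, 118, 118, 118, 118]
t=9: [70, 70, 70, 70, 70, 70, 70, 70]
t=10: [118, 118, 118, 118, 118, 118, 118, 118]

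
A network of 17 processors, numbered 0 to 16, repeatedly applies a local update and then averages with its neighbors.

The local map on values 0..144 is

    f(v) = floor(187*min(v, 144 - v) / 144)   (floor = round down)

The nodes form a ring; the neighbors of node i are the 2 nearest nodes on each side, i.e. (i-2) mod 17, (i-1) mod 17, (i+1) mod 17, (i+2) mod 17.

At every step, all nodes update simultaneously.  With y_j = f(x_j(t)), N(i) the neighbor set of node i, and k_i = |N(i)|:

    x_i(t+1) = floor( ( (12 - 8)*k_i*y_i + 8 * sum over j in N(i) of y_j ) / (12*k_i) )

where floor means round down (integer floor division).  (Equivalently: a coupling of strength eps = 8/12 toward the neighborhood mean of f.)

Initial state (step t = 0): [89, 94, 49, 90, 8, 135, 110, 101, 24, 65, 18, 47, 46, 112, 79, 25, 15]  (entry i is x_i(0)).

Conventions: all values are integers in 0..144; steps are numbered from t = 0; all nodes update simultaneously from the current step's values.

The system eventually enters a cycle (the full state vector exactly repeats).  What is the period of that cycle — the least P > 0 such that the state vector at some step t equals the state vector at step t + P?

Simulating step by step:
t=0: [89, 94, 49, 90, 8, 135, 110, 101, 24, 65, 18, 47, 46, 112, 79, 25, 15]
t=1: [53, 58, 56, 48, 34, 33, 32, 46, 44, 56, 46, 54, 54, 53, 53, 46, 48]
t=2: [67, 69, 65, 59, 50, 48, 47, 55, 57, 64, 64, 68, 67, 67, 65, 64, 65]
t=3: [85, 84, 80, 75, 68, 66, 65, 70, 74, 80, 83, 86, 86, 86, 84, 84, 85]
t=4: [77, 79, 82, 85, 86, 86, 86, 87, 86, 83, 80, 77, 76, 75, 76, 76, 76]
t=5: [85, 83, 80, 77, 76, 75, 74, 75, 76, 79, 82, 85, 87, 88, 88, 88, 87]
t=6: [76, 79, 82, 85, 87, 88, 89, 88, 86, 83, 80, 77, 74, 73, 72, 73, 74]
t=7: [87, 83, 80, 77, 74, 72, 72, 73, 75, 79, 82, 86, 89, 91, 91, 91, 89]
t=8: [74, 78, 82, 86, 89, 91, 91, 90, 87, 84, 79, 75, 72, 69, 69, 69, 71]
t=9: [87, 84, 80, 75, 72, 70, 69, 71, 74, 78, 83, 86, 89, 89, 90, 89, 89]
t=10: [75, 78, 83, 86, 89, 90, 90, 89, 87, 84, 79, 76, 72, 71, 70, 71, 72]
t=11: [87, 84, 79, 75, 72, 71, 71, 72, 75, 78, 83, 87, 90, 91, 91, 91, 90]
t=12: [74, 78, 83, 87, 90, 91, 91, 90, 87, 84, 79, 75, 71, 69, 68, 69, 71]
t=13: [87, 84, 79, 75, 71, 69, 69, 71, 74, 78, 83, 86, 89, 89, 89, 89, 89]
t=14: [75, 78, 83, 86, 89, 90, 90, 89, 87, 84, 79, 76, 73, 71, 71, 71, 72]
t=15: [87, 84, 79, 75, 72, 71, 71, 72, 75, 78, 83, 86, 90, 91, 92, 91, 90]
t=16: [74, 78, 83, 87, 90, 91, 91, 90, 87, 84, 79, 75, 71, 69, 68, 69, 71]

Answer: 4
Key observation: The state at step 12, [74, 78, 83, 87, 90, 91, 91, 90, 87, 84, 79, 75, 71, 69, 68, 69, 71], reappears at step 16 — and no state repeats earlier — so the cycle the system enters has period 4.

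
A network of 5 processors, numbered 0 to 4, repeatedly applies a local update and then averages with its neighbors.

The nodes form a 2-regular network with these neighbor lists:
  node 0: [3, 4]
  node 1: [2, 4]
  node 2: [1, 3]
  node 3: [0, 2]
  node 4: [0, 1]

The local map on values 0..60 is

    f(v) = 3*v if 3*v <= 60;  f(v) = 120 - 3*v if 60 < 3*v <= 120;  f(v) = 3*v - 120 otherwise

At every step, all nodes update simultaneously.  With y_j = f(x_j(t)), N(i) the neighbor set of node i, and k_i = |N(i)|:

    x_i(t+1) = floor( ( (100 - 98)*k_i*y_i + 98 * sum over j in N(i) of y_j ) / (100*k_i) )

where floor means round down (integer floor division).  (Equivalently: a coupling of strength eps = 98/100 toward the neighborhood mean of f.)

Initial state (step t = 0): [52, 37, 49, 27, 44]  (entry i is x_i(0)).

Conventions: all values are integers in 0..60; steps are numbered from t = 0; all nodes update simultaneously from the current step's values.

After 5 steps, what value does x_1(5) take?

Answer: x_1(5) = 28

Derivation:
t=0: [52, 37, 49, 27, 44]
t=1: [25, 19, 24, 31, 22]
t=2: [40, 51, 42, 46, 51]
t=3: [24, 19, 25, 3, 16]
t=4: [28, 46, 33, 45, 52]
t=5: [25, 28, 16, 28, 27]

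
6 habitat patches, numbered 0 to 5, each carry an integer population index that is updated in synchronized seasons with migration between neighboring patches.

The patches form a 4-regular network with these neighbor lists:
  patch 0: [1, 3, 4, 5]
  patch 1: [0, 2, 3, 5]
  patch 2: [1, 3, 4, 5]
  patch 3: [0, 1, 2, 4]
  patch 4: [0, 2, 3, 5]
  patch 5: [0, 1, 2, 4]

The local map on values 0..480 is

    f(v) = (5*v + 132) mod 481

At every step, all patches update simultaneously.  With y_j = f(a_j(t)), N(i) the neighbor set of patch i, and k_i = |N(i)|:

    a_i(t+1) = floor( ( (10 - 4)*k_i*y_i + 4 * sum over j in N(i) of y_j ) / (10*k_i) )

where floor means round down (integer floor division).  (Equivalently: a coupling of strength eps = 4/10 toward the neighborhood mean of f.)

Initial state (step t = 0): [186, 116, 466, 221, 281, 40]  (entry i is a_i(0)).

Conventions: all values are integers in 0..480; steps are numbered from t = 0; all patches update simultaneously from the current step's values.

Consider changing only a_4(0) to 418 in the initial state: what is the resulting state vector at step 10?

Simulating step by step:
t=0: [186, 116, 466, 221, 418, 40]
t=1: [173, 215, 147, 233, 255, 267]
t=2: [125, 225, 336, 312, 345, 125]
t=3: [289, 294, 344, 284, 365, 301]
t=4: [129, 180, 294, 138, 104, 189]
t=5: [247, 133, 165, 274, 193, 138]
t=6: [328, 317, 370, 168, 209, 337]
t=7: [284, 241, 122, 93, 206, 312]
t=8: [159, 298, 250, 164, 193, 243]
t=9: [384, 279, 369, 400, 253, 349]
t=10: [192, 132, 147, 194, 343, 330]

Answer: [192, 132, 147, 194, 343, 330]
Key observation: This trace re-runs the system from the modified initial state.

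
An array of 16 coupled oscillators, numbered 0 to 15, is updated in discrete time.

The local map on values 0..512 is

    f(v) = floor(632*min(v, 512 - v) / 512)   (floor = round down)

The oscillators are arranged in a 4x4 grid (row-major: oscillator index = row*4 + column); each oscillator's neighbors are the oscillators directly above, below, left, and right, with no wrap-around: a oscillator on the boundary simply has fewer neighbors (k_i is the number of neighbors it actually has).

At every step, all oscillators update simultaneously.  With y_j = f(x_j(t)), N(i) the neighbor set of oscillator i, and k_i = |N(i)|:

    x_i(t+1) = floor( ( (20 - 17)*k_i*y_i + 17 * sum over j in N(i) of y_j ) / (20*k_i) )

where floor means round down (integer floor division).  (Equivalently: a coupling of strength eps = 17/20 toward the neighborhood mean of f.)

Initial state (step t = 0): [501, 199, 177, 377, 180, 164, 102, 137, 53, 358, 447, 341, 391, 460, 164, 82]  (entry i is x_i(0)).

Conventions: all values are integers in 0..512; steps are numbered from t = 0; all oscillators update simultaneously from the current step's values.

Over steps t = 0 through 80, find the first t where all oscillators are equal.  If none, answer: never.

Simulating step by step:
t=0: [501, 199, 177, 377, 180, 164, 102, 137, 53, 358, 447, 341, 391, 460, 164, 82]  (not all equal)
t=1: [200, 159, 184, 189, 112, 196, 160, 167, 168, 115, 166, 130, 77, 162, 99, 190]  (not all equal)
t=2: [178, 231, 211, 218, 217, 178, 216, 198, 137, 201, 162, 206, 186, 131, 198, 154]  (not all equal)
t=3: [267, 240, 271, 254, 212, 259, 235, 260, 236, 196, 244, 217, 174, 228, 192, 240]  (not all equal)
t=4: [282, 302, 299, 305, 295, 278, 302, 293, 246, 287, 265, 297, 275, 238, 284, 258]  (not all equal)
t=5: [266, 274, 258, 264, 287, 268, 277, 261, 282, 294, 275, 291, 297, 284, 299, 279]  (not all equal)
t=6: [287, 303, 298, 310, 292, 285, 301, 292, 272, 286, 276, 292, 279, 267, 282, 270]  (not all equal)
t=7: [265, 271, 256, 264, 282, 268, 274, 261, 281, 290, 275, 284, 297, 285, 294, 280]  (not all equal)
t=8: [292, 305, 301, 311, 294, 288, 302, 295, 275, 287, 281, 293, 279, 270, 283, 276]  (not all equal)
t=9: [263, 266, 254, 261, 278, 266, 270, 260, 279, 286, 273, 279, 293, 284, 289, 278]  (not all equal)
t=10: [297, 306, 304, 311, 297, 293, 304, 299, 279, 289, 286, 296, 281, 275, 286, 282]  (not all equal)
t=11: [260, 262, 253, 257, 272, 263, 264, 257, 276, 280, 270, 273, 288, 281, 283, 273]  (not all equal)
t=12: [303, 309, 309, 313, 301, 300, 307, 306, 286, 293, 293, 301, 286, 281, 291, 289]  (not all equal)
t=13: [255, 255, 249, 250, 264, 258, 257, 252, 270, 272, 264, 265, 280, 275, 275, 267]  (not all equal)
t=14: [310, 311, 311, 308, 307, 308, 309, 309, 296, 301, 302, 305, 293, 291, 298, 298]  (not all equal)
t=15: [250, 249, 249, 249, 254, 252, 251, 251, 261, 261, 257, 257, 269, 265, 264, 260]  (not all equal)
t=16: [309, 308, 307, 307, 309, 309, 310, 309, 307, 309, 310, 311, 305, 304, 309, 310]  (not all equal)
t=17: [250, 251, 251, 251, 250, 250, 250, 250, 251, 251, 249, 249, 254, 252, 251, 249]  (not all equal)
t=18: [308, 308, 308, 308, 308, 308, 308, 308, 309, 308, 308, 307, 310, 310, 308, 307]  (not all equal)
t=19: [251, 251, 251, 251, 250, 251, 251, 251, 250, 250, 251, 251, 249, 250, 251, 252]  (not all equal)
t=20: [308, 309, 309, 309, 308, 308, 309, 309, 307, 308, 308, 309, 307, 308, 309, 309]  (not all equal)
t=21: [250, 250, 250, 250, 251, 250, 250, 250, 251, 251, 250, 250, 252, 251, 250, 250]  (not all equal)
t=22: [308, 308, 308, 308, 308, 308, 308, 308, 309, 308, 308, 308, 309, 309, 308, 308]  (not all equal)
t=23: [251, 251, 251, 251, 250, 251, 251, 251, 250, 250, 251, 251, 250, 250, 250, 251]  (not all equal)
t=24: [308, 309, 309, 309, 308, 308, 309, 309, 308, 308, 308, 309, 308, 308, 308, 308]  (not all equal)
t=25: [250, 250, 250, 250, 251, 250, 250, 250, 251, 251, 250, 250, 251, 251, 251, 250]  (not all equal)
t=26: [308, 308, 308, 308, 308, 308, 308, 308, 309, 308, 308, 308, 309, 309, 308, 308]  (not all equal)

Answer: never
Key observation: The state at step 22 reappears at step 26 — the system is in a cycle of period 4 from step 22 on.  No step 0..26 is synchronized, and the cycle repeats forever, so no step up to 80 (or ever) has all oscillators equal.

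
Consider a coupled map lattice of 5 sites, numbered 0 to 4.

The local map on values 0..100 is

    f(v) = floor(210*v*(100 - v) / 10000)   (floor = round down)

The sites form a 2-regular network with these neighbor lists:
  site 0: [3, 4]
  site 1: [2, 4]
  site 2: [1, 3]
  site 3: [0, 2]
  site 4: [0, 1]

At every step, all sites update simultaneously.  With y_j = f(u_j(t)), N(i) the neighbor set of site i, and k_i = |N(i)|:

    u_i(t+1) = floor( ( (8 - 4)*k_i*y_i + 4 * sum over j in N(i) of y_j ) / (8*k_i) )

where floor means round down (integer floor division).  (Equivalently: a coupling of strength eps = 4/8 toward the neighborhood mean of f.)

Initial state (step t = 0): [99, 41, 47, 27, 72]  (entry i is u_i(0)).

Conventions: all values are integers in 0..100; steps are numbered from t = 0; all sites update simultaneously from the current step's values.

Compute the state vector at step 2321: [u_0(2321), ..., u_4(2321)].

Answer: [52, 52, 52, 52, 52]
Key observation: The state at step 4, [52, 52, 52, 52, 52], reappears at step 5: the system is in a cycle of period 1 from step 4 on.  Therefore the state at step 2321 equals the state at step 4 + ((2321 - 4) mod 1) = 4, which is [52, 52, 52, 52, 52].

Derivation:
t=0: [99, 41, 47, 27, 72]
t=1: [21, 48, 48, 34, 34]
t=2: [40, 50, 50, 45, 45]
t=3: [50, 51, 51, 51, 51]
t=4: [52, 52, 52, 52, 52]
t=5: [52, 52, 52, 52, 52]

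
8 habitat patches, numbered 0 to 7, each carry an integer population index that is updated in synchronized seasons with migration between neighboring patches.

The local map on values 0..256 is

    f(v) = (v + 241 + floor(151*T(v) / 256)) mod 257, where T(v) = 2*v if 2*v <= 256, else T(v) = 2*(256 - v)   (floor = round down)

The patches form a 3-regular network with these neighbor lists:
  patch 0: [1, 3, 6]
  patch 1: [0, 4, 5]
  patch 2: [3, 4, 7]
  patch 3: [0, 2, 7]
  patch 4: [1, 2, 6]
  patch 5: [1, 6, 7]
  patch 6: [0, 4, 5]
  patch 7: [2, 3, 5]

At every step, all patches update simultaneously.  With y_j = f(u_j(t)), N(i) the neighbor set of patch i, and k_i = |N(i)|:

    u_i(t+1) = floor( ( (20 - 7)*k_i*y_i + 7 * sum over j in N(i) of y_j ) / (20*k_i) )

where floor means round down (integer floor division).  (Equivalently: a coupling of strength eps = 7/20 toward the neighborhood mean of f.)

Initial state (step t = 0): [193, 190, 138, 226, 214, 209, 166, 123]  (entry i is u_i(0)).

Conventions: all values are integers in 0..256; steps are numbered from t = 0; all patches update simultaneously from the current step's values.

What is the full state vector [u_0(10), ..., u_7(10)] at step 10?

Simulating step by step:
t=0: [193, 190, 138, 226, 214, 209, 166, 123]
t=1: [250, 250, 89, 218, 220, 249, 253, 221]
t=2: [241, 241, 201, 237, 236, 241, 240, 237]
t=3: [242, 242, 246, 243, 243, 242, 242, 243]
t=4: [242, 242, 241, 241, 241, 242, 242, 241]
t=5: [242, 242, 242, 242, 242, 242, 242, 242]
t=6: [242, 242, 242, 242, 242, 242, 242, 242]
t=7: [242, 242, 242, 242, 242, 242, 242, 242]
t=8: [242, 242, 242, 242, 242, 242, 242, 242]
t=9: [242, 242, 242, 242, 242, 242, 242, 242]
t=10: [242, 242, 242, 242, 242, 242, 242, 242]

Answer: [242, 242, 242, 242, 242, 242, 242, 242]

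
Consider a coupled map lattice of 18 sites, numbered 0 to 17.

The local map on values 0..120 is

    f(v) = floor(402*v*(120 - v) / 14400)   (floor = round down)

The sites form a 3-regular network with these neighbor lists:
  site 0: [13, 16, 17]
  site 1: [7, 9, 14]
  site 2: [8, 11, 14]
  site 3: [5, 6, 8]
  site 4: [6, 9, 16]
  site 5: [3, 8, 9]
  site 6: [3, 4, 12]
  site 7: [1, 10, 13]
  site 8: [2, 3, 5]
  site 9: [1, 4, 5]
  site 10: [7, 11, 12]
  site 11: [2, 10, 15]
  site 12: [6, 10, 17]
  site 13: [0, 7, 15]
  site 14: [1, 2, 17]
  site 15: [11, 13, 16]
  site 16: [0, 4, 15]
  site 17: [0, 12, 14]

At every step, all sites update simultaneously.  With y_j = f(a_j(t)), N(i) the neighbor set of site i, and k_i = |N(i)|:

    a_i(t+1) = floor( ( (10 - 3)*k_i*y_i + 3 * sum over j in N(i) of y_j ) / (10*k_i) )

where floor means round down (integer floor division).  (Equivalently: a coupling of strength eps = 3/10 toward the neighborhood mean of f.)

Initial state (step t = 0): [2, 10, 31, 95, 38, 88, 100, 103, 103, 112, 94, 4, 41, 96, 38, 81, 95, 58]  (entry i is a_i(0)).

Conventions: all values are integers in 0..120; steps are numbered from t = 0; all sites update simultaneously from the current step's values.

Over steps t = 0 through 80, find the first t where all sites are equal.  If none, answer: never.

Simulating step by step:
t=0: [2, 10, 31, 95, 38, 88, 100, 103, 103, 112, 94, 4, 41, 96, 38, 81, 95, 58]  (not all equal)
t=1: [27, 36, 68, 64, 74, 68, 62, 49, 55, 36, 62, 31, 85, 59, 80, 75, 64, 88]  (not all equal)
t=2: [76, 85, 95, 99, 94, 96, 97, 96, 98, 86, 95, 83, 85, 96, 88, 93, 95, 78]  (not all equal)
t=3: [87, 80, 68, 59, 68, 64, 64, 66, 60, 78, 69, 79, 80, 67, 78, 70, 69, 89]  (not all equal)
t=4: [83, 90, 96, 100, 97, 99, 98, 97, 99, 92, 96, 92, 89, 96, 90, 96, 96, 79]  (not all equal)
t=5: [81, 73, 65, 56, 62, 59, 61, 63, 58, 69, 65, 68, 75, 65, 75, 64, 65, 86]  (not all equal)
t=6: [89, 95, 98, 100, 99, 99, 99, 99, 99, 98, 98, 98, 93, 98, 93, 99, 98, 84]  (not all equal)
t=7: [74, 65, 60, 55, 58, 57, 58, 59, 57, 60, 60, 59, 69, 61, 70, 58, 61, 80]  (not all equal)
t=8: [95, 99, 99, 99, 100, 99, 99, 99, 99, 99, 99, 100, 97, 99, 96, 100, 99, 91]  (not all equal)
t=9: [65, 58, 58, 58, 55, 58, 58, 58, 58, 57, 58, 55, 62, 58, 63, 55, 58, 70]  (not all equal)
t=10: [99, 100, 99, 100, 99, 100, 99, 100, 100, 99, 99, 99, 99, 99, 99, 99, 99, 97]  (not all equal)
t=11: [58, 55, 57, 55, 58, 55, 57, 55, 55, 57, 57, 58, 58, 57, 58, 58, 58, 60]  (not all equal)
t=12: [100, 99, 99, 99, 100, 99, 99, 99, 99, 99, 99, 100, 100, 99, 99, 100, 100, 100]  (not all equal)
t=13: [55, 58, 57, 58, 55, 58, 57, 58, 58, 57, 57, 55, 55, 57, 57, 55, 55, 55]  (not all equal)
t=14: [99, 100, 99, 100, 99, 100, 99, 100, 100, 99, 99, 99, 99, 99, 99, 99, 99, 99]  (not all equal)
t=15: [58, 55, 57, 55, 58, 55, 57, 55, 55, 57, 57, 58, 58, 57, 57, 58, 58, 58]  (not all equal)
t=16: [100, 99, 99, 99, 100, 99, 99, 99, 99, 99, 99, 100, 100, 99, 99, 100, 100, 100]  (not all equal)

Answer: never
Key observation: The state at step 12 reappears at step 16 — the system is in a cycle of period 4 from step 12 on.  No step 0..16 is synchronized, and the cycle repeats forever, so no step up to 80 (or ever) has all sites equal.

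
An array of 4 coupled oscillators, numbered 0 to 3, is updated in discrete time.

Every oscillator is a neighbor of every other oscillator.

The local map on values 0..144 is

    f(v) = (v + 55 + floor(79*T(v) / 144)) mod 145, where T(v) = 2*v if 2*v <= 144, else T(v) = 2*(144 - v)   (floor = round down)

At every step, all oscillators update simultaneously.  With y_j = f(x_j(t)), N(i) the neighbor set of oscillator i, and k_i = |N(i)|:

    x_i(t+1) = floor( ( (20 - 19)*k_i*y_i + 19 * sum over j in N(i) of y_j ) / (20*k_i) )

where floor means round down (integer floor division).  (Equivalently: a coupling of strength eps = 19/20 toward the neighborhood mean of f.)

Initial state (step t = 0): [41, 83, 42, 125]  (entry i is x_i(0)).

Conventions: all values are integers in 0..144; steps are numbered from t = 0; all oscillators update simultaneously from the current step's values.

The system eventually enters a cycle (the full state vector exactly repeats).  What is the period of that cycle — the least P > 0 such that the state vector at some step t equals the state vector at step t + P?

Simulating step by step:
t=0: [41, 83, 42, 125]
t=1: [88, 109, 87, 111]
t=2: [57, 58, 57, 58]
t=3: [30, 29, 30, 29]
t=4: [115, 116, 115, 116]
t=5: [56, 56, 56, 56]
t=6: [27, 27, 27, 27]
t=7: [111, 111, 111, 111]
t=8: [57, 57, 57, 57]
t=9: [29, 29, 29, 29]
t=10: [115, 115, 115, 115]
t=11: [56, 56, 56, 56]

Answer: 6
Key observation: The state at step 5, [56, 56, 56, 56], reappears at step 11 — and no state repeats earlier — so the cycle the system enters has period 6.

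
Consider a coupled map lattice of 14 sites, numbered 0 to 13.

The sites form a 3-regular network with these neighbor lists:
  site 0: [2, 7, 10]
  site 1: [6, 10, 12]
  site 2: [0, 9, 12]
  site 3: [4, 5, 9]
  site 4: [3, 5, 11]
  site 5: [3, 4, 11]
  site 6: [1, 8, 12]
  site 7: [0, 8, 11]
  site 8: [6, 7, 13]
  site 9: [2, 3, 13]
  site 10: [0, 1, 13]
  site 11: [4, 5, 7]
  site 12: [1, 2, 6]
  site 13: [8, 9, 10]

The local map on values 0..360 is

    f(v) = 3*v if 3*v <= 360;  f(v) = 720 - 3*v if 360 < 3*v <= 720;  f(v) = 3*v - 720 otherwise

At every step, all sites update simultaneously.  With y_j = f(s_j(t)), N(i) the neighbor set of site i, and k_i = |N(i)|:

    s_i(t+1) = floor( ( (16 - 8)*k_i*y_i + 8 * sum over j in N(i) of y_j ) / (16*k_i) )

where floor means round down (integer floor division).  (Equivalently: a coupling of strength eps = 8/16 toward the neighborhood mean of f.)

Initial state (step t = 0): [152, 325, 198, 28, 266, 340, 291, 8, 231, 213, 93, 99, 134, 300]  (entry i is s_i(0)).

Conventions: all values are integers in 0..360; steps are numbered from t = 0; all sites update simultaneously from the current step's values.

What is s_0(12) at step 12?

Answer: s_0(12) = 102

Derivation:
t=0: [152, 325, 198, 28, 266, 340, 291, 8, 231, 213, 93, 99, 134, 300]
t=1: [203, 252, 173, 118, 152, 226, 176, 110, 73, 105, 256, 215, 248, 154]
t=2: [152, 62, 175, 280, 210, 136, 142, 232, 239, 293, 91, 143, 83, 226]
t=3: [214, 229, 209, 153, 165, 239, 220, 105, 61, 139, 218, 216, 237, 93]
t=4: [118, 39, 111, 219, 168, 94, 67, 213, 200, 257, 98, 126, 35, 231]
t=5: [295, 158, 251, 123, 222, 244, 157, 176, 111, 96, 230, 267, 161, 91]
t=6: [125, 209, 131, 234, 101, 87, 260, 192, 285, 253, 129, 83, 206, 245]
t=7: [306, 129, 244, 109, 239, 225, 85, 193, 104, 79, 242, 242, 131, 92]
t=8: [125, 264, 133, 211, 64, 78, 289, 156, 268, 221, 137, 34, 263, 230]
t=9: [319, 123, 239, 124, 166, 180, 111, 214, 113, 101, 229, 164, 124, 90]
t=10: [137, 294, 149, 291, 237, 223, 339, 173, 283, 255, 159, 194, 288, 247]
t=11: [274, 195, 219, 94, 61, 75, 221, 196, 151, 97, 203, 112, 194, 80]
t=12: [102, 118, 120, 257, 232, 246, 118, 183, 205, 243, 135, 258, 111, 231]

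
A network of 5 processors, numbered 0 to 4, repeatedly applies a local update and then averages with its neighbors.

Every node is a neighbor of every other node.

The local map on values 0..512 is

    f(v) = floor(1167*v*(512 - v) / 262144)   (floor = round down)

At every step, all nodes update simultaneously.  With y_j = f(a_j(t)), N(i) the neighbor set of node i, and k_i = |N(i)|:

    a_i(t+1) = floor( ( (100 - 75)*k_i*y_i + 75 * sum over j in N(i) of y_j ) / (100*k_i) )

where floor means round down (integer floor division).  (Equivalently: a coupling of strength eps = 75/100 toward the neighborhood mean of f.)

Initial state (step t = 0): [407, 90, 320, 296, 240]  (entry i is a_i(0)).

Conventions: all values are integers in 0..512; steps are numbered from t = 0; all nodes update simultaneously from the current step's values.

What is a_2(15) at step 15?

Answer: a_2(15) = 287

Derivation:
t=0: [407, 90, 320, 296, 240]
t=1: [238, 236, 243, 243, 244]
t=2: [290, 289, 290, 290, 290]
t=3: [286, 286, 286, 286, 286]
t=4: [287, 287, 287, 287, 287]
t=5: [287, 287, 287, 287, 287]
t=6: [287, 287, 287, 287, 287]
t=7: [287, 287, 287, 287, 287]
t=8: [287, 287, 287, 287, 287]
t=9: [287, 287, 287, 287, 287]
t=10: [287, 287, 287, 287, 287]
t=11: [287, 287, 287, 287, 287]
t=12: [287, 287, 287, 287, 287]
t=13: [287, 287, 287, 287, 287]
t=14: [287, 287, 287, 287, 287]
t=15: [287, 287, 287, 287, 287]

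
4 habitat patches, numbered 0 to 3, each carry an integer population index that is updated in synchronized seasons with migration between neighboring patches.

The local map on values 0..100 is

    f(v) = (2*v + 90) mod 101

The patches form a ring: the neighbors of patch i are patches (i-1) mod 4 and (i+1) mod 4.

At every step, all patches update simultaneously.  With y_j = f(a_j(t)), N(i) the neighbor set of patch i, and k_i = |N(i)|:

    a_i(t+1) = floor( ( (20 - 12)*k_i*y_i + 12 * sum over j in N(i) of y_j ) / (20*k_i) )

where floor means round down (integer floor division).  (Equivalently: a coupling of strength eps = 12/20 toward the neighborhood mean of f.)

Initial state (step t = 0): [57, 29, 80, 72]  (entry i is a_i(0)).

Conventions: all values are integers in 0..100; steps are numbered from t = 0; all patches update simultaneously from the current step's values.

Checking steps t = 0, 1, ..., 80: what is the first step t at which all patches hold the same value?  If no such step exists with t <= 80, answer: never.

Answer: 20
Key observation: Synchronization is absorbing here: once all patches are equal they stay equal, and step 20 is the first all-equal step.

Derivation:
t=0: [57, 29, 80, 72]  (not all equal)
t=1: [24, 33, 42, 27]  (not all equal)
t=2: [44, 55, 58, 50]  (not all equal)
t=3: [87, 63, 58, 59]  (not all equal)
t=4: [30, 25, 7, 22]  (not all equal)
t=5: [41, 31, 22, 28]  (not all equal)
t=6: [57, 51, 42, 49]  (not all equal)
t=7: [54, 58, 82, 57]  (not all equal)
t=8: [40, 46, 22, 45]  (not all equal)
t=9: [75, 63, 61, 62]  (not all equal)
t=10: [23, 20, 11, 19]  (not all equal)
t=11: [30, 25, 21, 24]  (not all equal)
t=12: [42, 39, 35, 38]  (not all equal)
t=13: [68, 66, 63, 65]  (not all equal)
t=14: [21, 19, 17, 18]  (not all equal)
t=15: [28, 27, 24, 26]  (not all equal)
t=16: [43, 41, 40, 41]  (not all equal)
t=17: [72, 71, 70, 71]  (not all equal)
t=18: [30, 30, 29, 30]  (not all equal)
t=19: [49, 48, 48, 48]  (not all equal)
t=20: [85, 85, 85, 85]  (all equal)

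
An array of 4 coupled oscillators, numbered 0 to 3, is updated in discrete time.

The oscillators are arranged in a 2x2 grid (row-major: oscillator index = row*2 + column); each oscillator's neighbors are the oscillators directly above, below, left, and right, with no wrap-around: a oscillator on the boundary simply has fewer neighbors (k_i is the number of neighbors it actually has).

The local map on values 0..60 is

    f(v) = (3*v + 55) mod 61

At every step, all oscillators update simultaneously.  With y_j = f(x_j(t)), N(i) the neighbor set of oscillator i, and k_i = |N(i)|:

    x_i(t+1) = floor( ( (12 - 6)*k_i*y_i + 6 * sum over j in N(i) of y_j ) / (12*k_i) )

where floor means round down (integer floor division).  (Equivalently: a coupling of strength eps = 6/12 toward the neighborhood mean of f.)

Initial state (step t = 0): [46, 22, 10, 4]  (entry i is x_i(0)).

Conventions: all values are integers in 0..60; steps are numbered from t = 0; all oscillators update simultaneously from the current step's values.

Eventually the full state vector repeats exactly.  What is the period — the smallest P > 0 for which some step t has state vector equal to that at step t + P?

Answer: 10
Key observation: The state at step 59, [38, 39, 38, 38], reappears at step 69 — and no state repeats earlier — so the cycle the system enters has period 10.

Derivation:
t=0: [46, 22, 10, 4]
t=1: [26, 34, 16, 24]
t=2: [24, 21, 25, 21]
t=3: [18, 44, 19, 44]
t=4: [37, 15, 38, 15]
t=5: [43, 40, 44, 41]
t=6: [14, 40, 16, 42]
t=7: [41, 50, 44, 53]
t=8: [34, 32, 23, 22]
t=9: [25, 38, 24, 37]
t=10: [17, 36, 15, 35]
t=11: [42, 41, 40, 39]
t=12: [56, 55, 53, 52]
t=13: [37, 35, 32, 31]
t=14: [38, 36, 32, 29]
t=15: [41, 37, 31, 27]
t=16: [45, 39, 30, 24]
t=17: [21, 28, 14, 20]
t=18: [41, 36, 45, 40]
t=19: [40, 47, 30, 38]
t=20: [35, 31, 36, 32]
t=21: [35, 29, 37, 31]
t=22: [35, 26, 38, 29]
t=23: [33, 20, 38, 24]
t=24: [41, 36, 32, 27]
t=25: [45, 38, 32, 24]
t=26: [22, 26, 17, 21]
t=27: [44, 34, 51, 42]
t=28: [17, 33, 28, 44]
t=29: [34, 28, 20, 14]
t=30: [35, 26, 44, 35]
t=31: [22, 24, 21, 22]
t=32: [45, 32, 58, 45]
t=33: [22, 18, 26, 22]
t=34: [44, 54, 35, 44]
t=35: [20, 19, 21, 20]
t=36: [54, 52, 55, 54]
t=37: [33, 31, 35, 33]
t=38: [32, 29, 35, 32]
t=39: [29, 24, 33, 29]
t=40: [19, 12, 26, 19]
t=41: [35, 40, 31, 35]
t=42: [38, 45, 32, 38]
t=43: [32, 27, 38, 32]
t=44: [29, 21, 38, 29]
t=45: [36, 38, 33, 36]
t=46: [40, 44, 36, 40]
t=47: [37, 28, 47, 37]
t=48: [29, 30, 28, 29]
t=49: [20, 21, 18, 20]
t=50: [53, 55, 51, 53]
t=51: [31, 34, 28, 31]
t=52: [26, 30, 21, 26]
t=53: [25, 17, 34, 25]
t=54: [24, 26, 21, 24]
t=55: [19, 8, 31, 19]
t=56: [36, 34, 38, 36]
t=57: [41, 38, 44, 41]
t=58: [40, 51, 30, 40]
t=59: [38, 39, 38, 38]
t=60: [47, 48, 47, 47]
t=61: [13, 14, 13, 13]
t=62: [33, 34, 33, 33]
t=63: [32, 33, 32, 32]
t=64: [29, 30, 29, 29]
t=65: [20, 21, 20, 20]
t=66: [54, 55, 54, 54]
t=67: [34, 35, 34, 34]
t=68: [35, 36, 35, 35]
t=69: [38, 39, 38, 38]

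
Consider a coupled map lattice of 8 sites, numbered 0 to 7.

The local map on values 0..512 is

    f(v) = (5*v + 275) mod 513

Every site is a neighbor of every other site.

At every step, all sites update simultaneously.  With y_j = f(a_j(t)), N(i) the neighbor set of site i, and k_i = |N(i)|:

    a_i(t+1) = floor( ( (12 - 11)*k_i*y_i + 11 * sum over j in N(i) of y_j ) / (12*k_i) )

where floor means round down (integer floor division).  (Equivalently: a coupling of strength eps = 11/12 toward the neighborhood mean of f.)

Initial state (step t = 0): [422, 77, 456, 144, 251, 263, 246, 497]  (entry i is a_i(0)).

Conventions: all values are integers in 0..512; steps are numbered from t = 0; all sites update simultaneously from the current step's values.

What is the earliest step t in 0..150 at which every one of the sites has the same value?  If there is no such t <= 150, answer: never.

Answer: 4
Key observation: Synchronization is absorbing here: once all sites are equal they stay equal, and step 4 is the first all-equal step.

Derivation:
t=0: [422, 77, 456, 144, 251, 263, 246, 497]  (not all equal)
t=1: [336, 345, 328, 329, 328, 350, 329, 343]  (not all equal)
t=2: [416, 413, 417, 417, 417, 412, 417, 414]  (not all equal)
t=3: [299, 300, 299, 299, 299, 300, 299, 300]  (not all equal)
t=4: [232, 232, 232, 232, 232, 232, 232, 232]  (all equal)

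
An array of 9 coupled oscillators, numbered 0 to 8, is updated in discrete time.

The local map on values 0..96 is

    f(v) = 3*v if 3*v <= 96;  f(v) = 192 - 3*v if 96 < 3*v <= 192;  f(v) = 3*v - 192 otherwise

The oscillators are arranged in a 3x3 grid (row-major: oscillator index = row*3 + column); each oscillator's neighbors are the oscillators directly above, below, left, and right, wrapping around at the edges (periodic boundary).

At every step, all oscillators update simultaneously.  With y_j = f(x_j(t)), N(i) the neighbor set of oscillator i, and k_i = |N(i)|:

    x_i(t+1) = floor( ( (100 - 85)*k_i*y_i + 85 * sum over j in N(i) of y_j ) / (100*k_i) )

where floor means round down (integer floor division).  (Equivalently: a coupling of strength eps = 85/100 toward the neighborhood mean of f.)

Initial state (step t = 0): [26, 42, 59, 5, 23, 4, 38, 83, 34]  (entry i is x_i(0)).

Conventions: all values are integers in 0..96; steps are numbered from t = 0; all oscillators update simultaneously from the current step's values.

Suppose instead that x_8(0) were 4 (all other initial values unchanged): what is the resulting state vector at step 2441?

Simulating step by step:
t=0: [26, 42, 59, 5, 23, 4, 38, 83, 4]
t=1: [48, 56, 37, 52, 42, 25, 46, 56, 36]
t=2: [48, 50, 61, 57, 43, 67, 48, 52, 62]
t=3: [32, 39, 23, 38, 32, 22, 30, 39, 22]
t=4: [80, 82, 74, 85, 76, 75, 80, 80, 73]
t=5: [48, 42, 38, 44, 47, 38, 46, 42, 37]
t=6: [62, 61, 69, 58, 65, 69, 62, 63, 70]
t=7: [11, 7, 12, 9, 10, 13, 10, 8, 10]
t=8: [29, 29, 31, 32, 28, 31, 28, 27, 31]
t=9: [89, 86, 90, 88, 88, 91, 88, 86, 88]
t=10: [72, 71, 74, 74, 71, 74, 71, 69, 73]
t=11: [25, 22, 26, 24, 23, 27, 23, 21, 24]
t=12: [71, 70, 74, 73, 70, 73, 70, 68, 72]
t=13: [22, 19, 23, 21, 20, 25, 20, 18, 22]
t=14: [62, 61, 66, 64, 61, 66, 61, 59, 64]
t=15: [6, 9, 5, 6, 7, 4, 5, 7, 7]
t=16: [18, 19, 18, 16, 19, 17, 18, 21, 16]
t=17: [53, 57, 52, 53, 55, 51, 53, 55, 54]
t=18: [31, 29, 31, 33, 29, 32, 31, 27, 33]
t=19: [91, 88, 92, 92, 88, 92, 90, 88, 91]
t=20: [79, 76, 80, 79, 77, 80, 79, 75, 79]
t=21: [43, 40, 44, 44, 40, 44, 42, 40, 43]
t=22: [64, 67, 63, 64, 66, 63, 64, 68, 64]
t=23: [2, 5, 3, 1, 6, 2, 2, 4, 3]
t=24: [7, 11, 9, 8, 10, 9, 7, 12, 8]
t=25: [25, 29, 26, 24, 30, 26, 25, 28, 27]
t=26: [77, 82, 79, 78, 81, 79, 77, 83, 79]
t=27: [44, 48, 45, 43, 49, 45, 44, 48, 46]
t=28: [57, 51, 55, 56, 52, 55, 56, 51, 55]
t=29: [27, 31, 28, 26, 32, 28, 27, 32, 28]
t=30: [83, 89, 85, 84, 88, 85, 84, 89, 85]
t=31: [63, 67, 64, 62, 68, 64, 63, 68, 64]
t=32: [4, 7, 2, 4, 7, 3, 4, 6, 3]
t=33: [12, 15, 11, 13, 15, 11, 12, 16, 10]
t=34: [37, 41, 35, 37, 41, 36, 37, 40, 36]
t=35: [79, 76, 80, 79, 75, 80, 79, 75, 81]
t=36: [43, 39, 45, 43, 39, 44, 43, 40, 44]
t=37: [64, 67, 63, 64, 68, 63, 64, 68, 62]
t=38: [2, 7, 4, 3, 6, 4, 3, 7, 4]
t=39: [11, 15, 12, 10, 16, 12, 11, 15, 13]
t=40: [35, 41, 37, 36, 40, 37, 36, 41, 37]
t=41: [80, 76, 79, 81, 75, 79, 80, 75, 79]
t=42: [45, 39, 43, 44, 40, 43, 44, 39, 43]
t=43: [63, 67, 64, 62, 68, 64, 63, 68, 64]

Answer: [80, 76, 79, 81, 75, 79, 80, 75, 79]
Key observation: The state at step 31, [63, 67, 64, 62, 68, 64, 63, 68, 64], reappears at step 43: the system is in a cycle of period 12 from step 31 on.  Therefore the state at step 2441 equals the state at step 31 + ((2441 - 31) mod 12) = 41, which is [80, 76, 79, 81, 75, 79, 80, 75, 79].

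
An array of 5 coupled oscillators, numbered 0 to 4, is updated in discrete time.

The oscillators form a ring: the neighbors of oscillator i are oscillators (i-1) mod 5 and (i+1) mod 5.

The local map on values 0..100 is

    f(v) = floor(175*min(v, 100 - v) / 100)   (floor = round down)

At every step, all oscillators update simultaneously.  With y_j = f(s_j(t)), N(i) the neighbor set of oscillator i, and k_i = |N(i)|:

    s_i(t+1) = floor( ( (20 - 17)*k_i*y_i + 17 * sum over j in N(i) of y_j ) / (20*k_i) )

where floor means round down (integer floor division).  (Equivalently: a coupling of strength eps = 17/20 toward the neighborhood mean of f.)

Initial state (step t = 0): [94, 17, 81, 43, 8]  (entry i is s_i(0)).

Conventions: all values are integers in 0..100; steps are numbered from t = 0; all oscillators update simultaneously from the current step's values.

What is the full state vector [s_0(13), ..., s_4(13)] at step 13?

Answer: [73, 75, 71, 75, 73]

Derivation:
t=0: [94, 17, 81, 43, 8]
t=1: [19, 22, 49, 31, 38]
t=2: [49, 55, 51, 72, 46]
t=3: [79, 83, 66, 77, 68]
t=4: [41, 44, 38, 54, 40]
t=5: [73, 69, 76, 69, 74]
t=6: [49, 45, 52, 45, 49]
t=7: [82, 83, 78, 83, 82]
t=8: [30, 33, 30, 33, 30]
t=9: [54, 52, 56, 52, 54]
t=10: [81, 79, 82, 79, 81]
t=11: [34, 32, 35, 32, 34]
t=12: [57, 59, 56, 59, 57]
t=13: [73, 75, 71, 75, 73]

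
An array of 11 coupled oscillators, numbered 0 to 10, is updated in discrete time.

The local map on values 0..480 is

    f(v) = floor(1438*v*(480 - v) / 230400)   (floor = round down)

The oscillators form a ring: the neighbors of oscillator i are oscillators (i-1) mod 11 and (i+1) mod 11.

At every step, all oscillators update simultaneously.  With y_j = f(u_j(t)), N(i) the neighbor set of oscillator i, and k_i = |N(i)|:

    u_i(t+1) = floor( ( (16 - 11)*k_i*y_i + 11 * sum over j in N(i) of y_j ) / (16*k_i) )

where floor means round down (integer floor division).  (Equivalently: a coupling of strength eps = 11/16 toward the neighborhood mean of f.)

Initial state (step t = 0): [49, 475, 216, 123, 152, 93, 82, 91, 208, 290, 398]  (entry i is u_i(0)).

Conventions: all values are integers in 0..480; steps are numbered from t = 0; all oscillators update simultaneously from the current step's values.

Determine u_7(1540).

Simulating step by step:
t=0: [49, 475, 216, 123, 152, 93, 82, 91, 208, 290, 398]
t=1: [115, 171, 209, 314, 268, 246, 216, 259, 303, 298, 226]
t=2: [317, 313, 335, 344, 345, 355, 357, 348, 343, 343, 317]
t=3: [323, 316, 306, 294, 285, 280, 278, 284, 290, 302, 312]
t=4: [322, 323, 332, 339, 345, 348, 348, 346, 341, 335, 325]
t=5: [315, 312, 306, 298, 291, 287, 287, 290, 295, 304, 311]
t=6: [326, 327, 332, 337, 341, 344, 344, 342, 338, 333, 328]
t=7: [311, 310, 306, 300, 295, 292, 292, 294, 299, 305, 309]
t=8: [328, 329, 332, 336, 339, 341, 341, 339, 337, 333, 330]
t=9: [309, 308, 305, 301, 298, 296, 296, 297, 301, 304, 308]
t=10: [329, 330, 333, 335, 337, 338, 339, 337, 336, 333, 330]
t=11: [308, 307, 305, 302, 300, 299, 299, 299, 302, 304, 307]
t=12: [330, 331, 333, 335, 336, 337, 337, 336, 335, 333, 331]
t=13: [307, 306, 305, 303, 301, 300, 300, 301, 303, 305, 306]
t=14: [331, 332, 333, 334, 335, 336, 336, 335, 334, 333, 332]
t=15: [306, 306, 305, 304, 302, 301, 301, 302, 304, 305, 306]
t=16: [332, 332, 332, 333, 334, 335, 335, 334, 333, 332, 332]
t=17: [306, 306, 305, 305, 304, 303, 303, 304, 305, 305, 306]
t=18: [332, 332, 332, 333, 333, 333, 333, 333, 333, 332, 332]
t=19: [306, 306, 305, 305, 305, 305, 305, 305, 305, 305, 306]
t=20: [332, 332, 332, 333, 333, 333, 333, 333, 333, 332, 332]

Answer: u_7(1540) = 333
Key observation: The state at step 18, [332, 332, 332, 333, 333, 333, 333, 333, 333, 332, 332], reappears at step 20: the system is in a cycle of period 2 from step 18 on.  Therefore the state at step 1540 equals the state at step 18 + ((1540 - 18) mod 2) = 18, which is [332, 332, 332, 333, 333, 333, 333, 333, 333, 332, 332].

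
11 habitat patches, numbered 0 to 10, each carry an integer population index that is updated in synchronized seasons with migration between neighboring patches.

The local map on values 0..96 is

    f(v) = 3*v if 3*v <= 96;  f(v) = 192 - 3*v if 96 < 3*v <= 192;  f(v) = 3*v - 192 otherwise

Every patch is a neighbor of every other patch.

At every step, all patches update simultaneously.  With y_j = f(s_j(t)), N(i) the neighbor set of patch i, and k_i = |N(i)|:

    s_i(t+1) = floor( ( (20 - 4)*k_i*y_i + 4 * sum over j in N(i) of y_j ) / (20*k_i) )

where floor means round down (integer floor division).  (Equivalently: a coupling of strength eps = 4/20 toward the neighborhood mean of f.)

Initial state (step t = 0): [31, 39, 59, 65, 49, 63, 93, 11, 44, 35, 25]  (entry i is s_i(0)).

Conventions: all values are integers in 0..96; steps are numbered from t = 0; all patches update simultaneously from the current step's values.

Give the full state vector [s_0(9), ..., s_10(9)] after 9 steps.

Simulating step by step:
t=0: [31, 39, 59, 65, 49, 63, 93, 11, 44, 35, 25]
t=1: [84, 70, 23, 13, 46, 13, 79, 37, 58, 79, 70]
t=2: [56, 23, 63, 40, 51, 40, 44, 72, 23, 44, 23]
t=3: [29, 65, 13, 67, 41, 67, 58, 29, 65, 58, 65]
t=4: [74, 9, 37, 13, 60, 13, 20, 74, 9, 20, 9]
t=5: [32, 29, 71, 39, 18, 39, 55, 32, 29, 55, 29]
t=6: [89, 82, 31, 73, 56, 73, 35, 89, 82, 35, 82]
t=7: [71, 55, 85, 34, 31, 34, 81, 71, 55, 81, 55]
t=8: [27, 32, 60, 81, 83, 81, 51, 27, 32, 51, 32]
t=9: [77, 88, 23, 53, 58, 53, 44, 77, 88, 44, 88]

Answer: [77, 88, 23, 53, 58, 53, 44, 77, 88, 44, 88]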